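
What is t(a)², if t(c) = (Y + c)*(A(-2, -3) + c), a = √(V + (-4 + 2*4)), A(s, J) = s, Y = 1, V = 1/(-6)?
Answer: (11 - √138)²/36 ≈ 0.015514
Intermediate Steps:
V = -⅙ ≈ -0.16667
a = √138/6 (a = √(-⅙ + (-4 + 2*4)) = √(-⅙ + (-4 + 8)) = √(-⅙ + 4) = √(23/6) = √138/6 ≈ 1.9579)
t(c) = (1 + c)*(-2 + c)
t(a)² = (-2 + (√138/6)² - √138/6)² = (-2 + 23/6 - √138/6)² = (11/6 - √138/6)²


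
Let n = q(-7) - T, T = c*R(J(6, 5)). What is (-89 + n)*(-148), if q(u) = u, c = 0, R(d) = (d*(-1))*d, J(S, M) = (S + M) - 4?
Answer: 14208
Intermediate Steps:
J(S, M) = -4 + M + S (J(S, M) = (M + S) - 4 = -4 + M + S)
R(d) = -d² (R(d) = (-d)*d = -d²)
T = 0 (T = 0*(-(-4 + 5 + 6)²) = 0*(-1*7²) = 0*(-1*49) = 0*(-49) = 0)
n = -7 (n = -7 - 1*0 = -7 + 0 = -7)
(-89 + n)*(-148) = (-89 - 7)*(-148) = -96*(-148) = 14208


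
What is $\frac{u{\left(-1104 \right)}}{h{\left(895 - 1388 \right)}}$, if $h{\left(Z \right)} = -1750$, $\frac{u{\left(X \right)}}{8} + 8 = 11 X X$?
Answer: $- \frac{53627872}{875} \approx -61289.0$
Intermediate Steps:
$u{\left(X \right)} = -64 + 88 X^{2}$ ($u{\left(X \right)} = -64 + 8 \cdot 11 X X = -64 + 8 \cdot 11 X^{2} = -64 + 88 X^{2}$)
$\frac{u{\left(-1104 \right)}}{h{\left(895 - 1388 \right)}} = \frac{-64 + 88 \left(-1104\right)^{2}}{-1750} = \left(-64 + 88 \cdot 1218816\right) \left(- \frac{1}{1750}\right) = \left(-64 + 107255808\right) \left(- \frac{1}{1750}\right) = 107255744 \left(- \frac{1}{1750}\right) = - \frac{53627872}{875}$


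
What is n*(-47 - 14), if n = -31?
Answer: 1891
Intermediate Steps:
n*(-47 - 14) = -31*(-47 - 14) = -31*(-61) = 1891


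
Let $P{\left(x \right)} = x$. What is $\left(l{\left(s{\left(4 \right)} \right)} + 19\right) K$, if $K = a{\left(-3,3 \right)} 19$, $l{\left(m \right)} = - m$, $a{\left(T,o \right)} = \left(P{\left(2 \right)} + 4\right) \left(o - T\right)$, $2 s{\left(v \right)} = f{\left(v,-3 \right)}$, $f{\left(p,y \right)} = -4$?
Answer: $14364$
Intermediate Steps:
$s{\left(v \right)} = -2$ ($s{\left(v \right)} = \frac{1}{2} \left(-4\right) = -2$)
$a{\left(T,o \right)} = - 6 T + 6 o$ ($a{\left(T,o \right)} = \left(2 + 4\right) \left(o - T\right) = 6 \left(o - T\right) = - 6 T + 6 o$)
$K = 684$ ($K = \left(\left(-6\right) \left(-3\right) + 6 \cdot 3\right) 19 = \left(18 + 18\right) 19 = 36 \cdot 19 = 684$)
$\left(l{\left(s{\left(4 \right)} \right)} + 19\right) K = \left(\left(-1\right) \left(-2\right) + 19\right) 684 = \left(2 + 19\right) 684 = 21 \cdot 684 = 14364$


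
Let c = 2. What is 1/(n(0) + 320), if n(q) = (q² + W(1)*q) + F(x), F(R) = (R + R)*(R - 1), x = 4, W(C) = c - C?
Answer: 1/344 ≈ 0.0029070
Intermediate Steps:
W(C) = 2 - C
F(R) = 2*R*(-1 + R) (F(R) = (2*R)*(-1 + R) = 2*R*(-1 + R))
n(q) = 24 + q + q² (n(q) = (q² + (2 - 1*1)*q) + 2*4*(-1 + 4) = (q² + (2 - 1)*q) + 2*4*3 = (q² + 1*q) + 24 = (q² + q) + 24 = (q + q²) + 24 = 24 + q + q²)
1/(n(0) + 320) = 1/((24 + 0 + 0²) + 320) = 1/((24 + 0 + 0) + 320) = 1/(24 + 320) = 1/344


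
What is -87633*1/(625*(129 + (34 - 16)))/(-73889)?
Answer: 4173/323264375 ≈ 1.2909e-5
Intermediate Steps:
-87633*1/(625*(129 + (34 - 16)))/(-73889) = -87633*1/(625*(129 + 18))*(-1/73889) = -87633/(625*147)*(-1/73889) = -87633/91875*(-1/73889) = -87633*1/91875*(-1/73889) = -4173/4375*(-1/73889) = 4173/323264375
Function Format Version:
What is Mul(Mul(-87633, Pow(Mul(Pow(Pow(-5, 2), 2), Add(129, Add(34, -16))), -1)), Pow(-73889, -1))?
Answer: Rational(4173, 323264375) ≈ 1.2909e-5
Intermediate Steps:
Mul(Mul(-87633, Pow(Mul(Pow(Pow(-5, 2), 2), Add(129, Add(34, -16))), -1)), Pow(-73889, -1)) = Mul(Mul(-87633, Pow(Mul(Pow(25, 2), Add(129, 18)), -1)), Rational(-1, 73889)) = Mul(Mul(-87633, Pow(Mul(625, 147), -1)), Rational(-1, 73889)) = Mul(Mul(-87633, Pow(91875, -1)), Rational(-1, 73889)) = Mul(Mul(-87633, Rational(1, 91875)), Rational(-1, 73889)) = Mul(Rational(-4173, 4375), Rational(-1, 73889)) = Rational(4173, 323264375)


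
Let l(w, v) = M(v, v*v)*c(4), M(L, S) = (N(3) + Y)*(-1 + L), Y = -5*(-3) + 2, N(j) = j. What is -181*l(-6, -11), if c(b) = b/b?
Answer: 43440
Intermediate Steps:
Y = 17 (Y = 15 + 2 = 17)
c(b) = 1
M(L, S) = -20 + 20*L (M(L, S) = (3 + 17)*(-1 + L) = 20*(-1 + L) = -20 + 20*L)
l(w, v) = -20 + 20*v (l(w, v) = (-20 + 20*v)*1 = -20 + 20*v)
-181*l(-6, -11) = -181*(-20 + 20*(-11)) = -181*(-20 - 220) = -181*(-240) = 43440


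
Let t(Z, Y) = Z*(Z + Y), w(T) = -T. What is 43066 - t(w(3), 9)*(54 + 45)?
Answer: 44848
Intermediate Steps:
t(Z, Y) = Z*(Y + Z)
43066 - t(w(3), 9)*(54 + 45) = 43066 - (-1*3)*(9 - 1*3)*(54 + 45) = 43066 - (-3*(9 - 3))*99 = 43066 - (-3*6)*99 = 43066 - (-18)*99 = 43066 - 1*(-1782) = 43066 + 1782 = 44848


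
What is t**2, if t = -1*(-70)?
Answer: 4900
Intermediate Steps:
t = 70
t**2 = 70**2 = 4900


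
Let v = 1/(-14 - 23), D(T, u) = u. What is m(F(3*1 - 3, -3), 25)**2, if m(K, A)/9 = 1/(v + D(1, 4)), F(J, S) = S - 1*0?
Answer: 12321/2401 ≈ 5.1316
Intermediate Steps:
F(J, S) = S (F(J, S) = S + 0 = S)
v = -1/37 (v = 1/(-37) = -1/37 ≈ -0.027027)
m(K, A) = 111/49 (m(K, A) = 9/(-1/37 + 4) = 9/(147/37) = 9*(37/147) = 111/49)
m(F(3*1 - 3, -3), 25)**2 = (111/49)**2 = 12321/2401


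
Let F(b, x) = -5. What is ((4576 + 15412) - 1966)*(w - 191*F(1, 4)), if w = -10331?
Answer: -168974272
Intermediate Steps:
((4576 + 15412) - 1966)*(w - 191*F(1, 4)) = ((4576 + 15412) - 1966)*(-10331 - 191*(-5)) = (19988 - 1966)*(-10331 + 955) = 18022*(-9376) = -168974272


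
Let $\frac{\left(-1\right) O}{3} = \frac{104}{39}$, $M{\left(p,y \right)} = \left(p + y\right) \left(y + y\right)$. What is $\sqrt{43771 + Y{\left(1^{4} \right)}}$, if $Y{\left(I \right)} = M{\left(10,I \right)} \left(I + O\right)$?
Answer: $\sqrt{43617} \approx 208.85$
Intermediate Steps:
$M{\left(p,y \right)} = 2 y \left(p + y\right)$ ($M{\left(p,y \right)} = \left(p + y\right) 2 y = 2 y \left(p + y\right)$)
$O = -8$ ($O = - 3 \cdot \frac{104}{39} = - 3 \cdot 104 \cdot \frac{1}{39} = \left(-3\right) \frac{8}{3} = -8$)
$Y{\left(I \right)} = 2 I \left(-8 + I\right) \left(10 + I\right)$ ($Y{\left(I \right)} = 2 I \left(10 + I\right) \left(I - 8\right) = 2 I \left(10 + I\right) \left(-8 + I\right) = 2 I \left(-8 + I\right) \left(10 + I\right)$)
$\sqrt{43771 + Y{\left(1^{4} \right)}} = \sqrt{43771 + 2 \cdot 1^{4} \left(-8 + 1^{4}\right) \left(10 + 1^{4}\right)} = \sqrt{43771 + 2 \cdot 1 \left(-8 + 1\right) \left(10 + 1\right)} = \sqrt{43771 + 2 \cdot 1 \left(-7\right) 11} = \sqrt{43771 - 154} = \sqrt{43617}$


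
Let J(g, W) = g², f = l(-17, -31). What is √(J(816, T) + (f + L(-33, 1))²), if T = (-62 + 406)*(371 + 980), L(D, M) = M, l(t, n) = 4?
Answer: √665881 ≈ 816.02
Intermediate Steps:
f = 4
T = 464744 (T = 344*1351 = 464744)
√(J(816, T) + (f + L(-33, 1))²) = √(816² + (4 + 1)²) = √(665856 + 5²) = √(665856 + 25) = √665881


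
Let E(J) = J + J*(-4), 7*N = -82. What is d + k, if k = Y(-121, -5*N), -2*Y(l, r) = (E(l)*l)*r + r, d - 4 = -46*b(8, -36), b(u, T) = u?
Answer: 9001462/7 ≈ 1.2859e+6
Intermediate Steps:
N = -82/7 (N = (⅐)*(-82) = -82/7 ≈ -11.714)
E(J) = -3*J (E(J) = J - 4*J = -3*J)
d = -364 (d = 4 - 46*8 = 4 - 368 = -364)
Y(l, r) = -r/2 + 3*r*l²/2 (Y(l, r) = -(((-3*l)*l)*r + r)/2 = -((-3*l²)*r + r)/2 = -(-3*r*l² + r)/2 = -(r - 3*r*l²)/2 = -r/2 + 3*r*l²/2)
k = 9004010/7 (k = (-5*(-82/7))*(-1 + 3*(-121)²)/2 = (½)*(410/7)*(-1 + 3*14641) = (½)*(410/7)*(-1 + 43923) = (½)*(410/7)*43922 = 9004010/7 ≈ 1.2863e+6)
d + k = -364 + 9004010/7 = 9001462/7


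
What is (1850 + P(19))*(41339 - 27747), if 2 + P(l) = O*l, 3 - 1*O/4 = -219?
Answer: 254442240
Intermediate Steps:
O = 888 (O = 12 - 4*(-219) = 12 + 876 = 888)
P(l) = -2 + 888*l
(1850 + P(19))*(41339 - 27747) = (1850 + (-2 + 888*19))*(41339 - 27747) = (1850 + (-2 + 16872))*13592 = (1850 + 16870)*13592 = 18720*13592 = 254442240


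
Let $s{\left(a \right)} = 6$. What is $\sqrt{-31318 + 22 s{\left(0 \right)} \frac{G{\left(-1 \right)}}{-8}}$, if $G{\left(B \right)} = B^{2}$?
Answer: $\frac{i \sqrt{125338}}{2} \approx 177.02 i$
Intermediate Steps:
$\sqrt{-31318 + 22 s{\left(0 \right)} \frac{G{\left(-1 \right)}}{-8}} = \sqrt{-31318 + 22 \cdot 6 \frac{\left(-1\right)^{2}}{-8}} = \sqrt{-31318 + 132 \cdot 1 \left(- \frac{1}{8}\right)} = \sqrt{-31318 + 132 \left(- \frac{1}{8}\right)} = \sqrt{-31318 - \frac{33}{2}} = \sqrt{- \frac{62669}{2}} = \frac{i \sqrt{125338}}{2}$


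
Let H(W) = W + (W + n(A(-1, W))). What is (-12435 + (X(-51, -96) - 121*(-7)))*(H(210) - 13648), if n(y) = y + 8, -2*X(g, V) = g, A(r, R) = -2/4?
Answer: 611448125/4 ≈ 1.5286e+8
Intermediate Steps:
A(r, R) = -1/2 (A(r, R) = -2*1/4 = -1/2)
X(g, V) = -g/2
n(y) = 8 + y
H(W) = 15/2 + 2*W (H(W) = W + (W + (8 - 1/2)) = W + (W + 15/2) = W + (15/2 + W) = 15/2 + 2*W)
(-12435 + (X(-51, -96) - 121*(-7)))*(H(210) - 13648) = (-12435 + (-1/2*(-51) - 121*(-7)))*((15/2 + 2*210) - 13648) = (-12435 + (51/2 + 847))*((15/2 + 420) - 13648) = (-12435 + 1745/2)*(855/2 - 13648) = -23125/2*(-26441/2) = 611448125/4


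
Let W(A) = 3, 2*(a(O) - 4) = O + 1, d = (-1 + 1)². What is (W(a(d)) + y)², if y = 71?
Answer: 5476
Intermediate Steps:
d = 0 (d = 0² = 0)
a(O) = 9/2 + O/2 (a(O) = 4 + (O + 1)/2 = 4 + (1 + O)/2 = 4 + (½ + O/2) = 9/2 + O/2)
(W(a(d)) + y)² = (3 + 71)² = 74² = 5476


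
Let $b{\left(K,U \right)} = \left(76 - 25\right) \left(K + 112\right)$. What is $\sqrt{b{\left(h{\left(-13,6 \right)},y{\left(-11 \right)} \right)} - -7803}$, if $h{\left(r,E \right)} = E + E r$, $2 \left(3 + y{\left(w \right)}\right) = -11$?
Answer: $\sqrt{9843} \approx 99.212$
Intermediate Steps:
$y{\left(w \right)} = - \frac{17}{2}$ ($y{\left(w \right)} = -3 + \frac{1}{2} \left(-11\right) = -3 - \frac{11}{2} = - \frac{17}{2}$)
$b{\left(K,U \right)} = 5712 + 51 K$ ($b{\left(K,U \right)} = 51 \left(112 + K\right) = 5712 + 51 K$)
$\sqrt{b{\left(h{\left(-13,6 \right)},y{\left(-11 \right)} \right)} - -7803} = \sqrt{\left(5712 + 51 \cdot 6 \left(1 - 13\right)\right) - -7803} = \sqrt{\left(5712 + 51 \cdot 6 \left(-12\right)\right) + 7803} = \sqrt{\left(5712 + 51 \left(-72\right)\right) + 7803} = \sqrt{\left(5712 - 3672\right) + 7803} = \sqrt{2040 + 7803} = \sqrt{9843}$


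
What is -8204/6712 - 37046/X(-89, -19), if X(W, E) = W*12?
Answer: 7496590/224013 ≈ 33.465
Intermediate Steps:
X(W, E) = 12*W
-8204/6712 - 37046/X(-89, -19) = -8204/6712 - 37046/(12*(-89)) = -8204*1/6712 - 37046/(-1068) = -2051/1678 - 37046*(-1/1068) = -2051/1678 + 18523/534 = 7496590/224013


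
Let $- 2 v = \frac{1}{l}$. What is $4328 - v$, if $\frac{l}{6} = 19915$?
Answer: $\frac{1034305441}{238980} \approx 4328.0$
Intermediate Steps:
$l = 119490$ ($l = 6 \cdot 19915 = 119490$)
$v = - \frac{1}{238980}$ ($v = - \frac{1}{2 \cdot 119490} = \left(- \frac{1}{2}\right) \frac{1}{119490} = - \frac{1}{238980} \approx -4.1844 \cdot 10^{-6}$)
$4328 - v = 4328 - - \frac{1}{238980} = 4328 + \frac{1}{238980} = \frac{1034305441}{238980}$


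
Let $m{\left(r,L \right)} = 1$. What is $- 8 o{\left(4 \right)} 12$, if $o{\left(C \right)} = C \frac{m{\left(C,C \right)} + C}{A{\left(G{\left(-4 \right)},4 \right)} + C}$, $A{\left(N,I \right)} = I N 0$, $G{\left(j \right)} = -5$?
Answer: $-480$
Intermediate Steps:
$A{\left(N,I \right)} = 0$
$o{\left(C \right)} = 1 + C$ ($o{\left(C \right)} = C \frac{1 + C}{0 + C} = C \frac{1 + C}{C} = 1 + C$)
$- 8 o{\left(4 \right)} 12 = - 8 \left(1 + 4\right) 12 = \left(-8\right) 5 \cdot 12 = \left(-40\right) 12 = -480$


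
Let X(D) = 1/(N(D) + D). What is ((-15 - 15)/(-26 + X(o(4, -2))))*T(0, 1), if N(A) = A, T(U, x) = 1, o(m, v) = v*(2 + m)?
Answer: 144/125 ≈ 1.1520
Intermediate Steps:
X(D) = 1/(2*D) (X(D) = 1/(D + D) = 1/(2*D))
((-15 - 15)/(-26 + X(o(4, -2))))*T(0, 1) = ((-15 - 15)/(-26 + 1/(2*((-2*(2 + 4))))))*1 = -30/(-26 + 1/(2*((-2*6))))*1 = -30/(-26 + (½)/(-12))*1 = -30/(-26 + (½)*(-1/12))*1 = -30/(-26 - 1/24)*1 = -30/(-625/24)*1 = -30*(-24/625)*1 = (144/125)*1 = 144/125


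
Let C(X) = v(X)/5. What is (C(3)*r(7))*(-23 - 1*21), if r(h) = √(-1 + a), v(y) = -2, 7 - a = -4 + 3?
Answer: 88*√7/5 ≈ 46.565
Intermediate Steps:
a = 8 (a = 7 - (-4 + 3) = 7 - 1*(-1) = 7 + 1 = 8)
r(h) = √7 (r(h) = √(-1 + 8) = √7)
C(X) = -⅖ (C(X) = -2/5 = -2*⅕ = -⅖)
(C(3)*r(7))*(-23 - 1*21) = (-2*√7/5)*(-23 - 1*21) = (-2*√7/5)*(-23 - 21) = -2*√7/5*(-44) = 88*√7/5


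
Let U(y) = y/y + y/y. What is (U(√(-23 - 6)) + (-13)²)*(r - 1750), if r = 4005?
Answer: 385605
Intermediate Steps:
U(y) = 2 (U(y) = 1 + 1 = 2)
(U(√(-23 - 6)) + (-13)²)*(r - 1750) = (2 + (-13)²)*(4005 - 1750) = (2 + 169)*2255 = 171*2255 = 385605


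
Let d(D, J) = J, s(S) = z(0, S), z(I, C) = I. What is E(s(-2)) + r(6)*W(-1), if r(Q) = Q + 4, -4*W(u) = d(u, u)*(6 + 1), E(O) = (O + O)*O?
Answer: 35/2 ≈ 17.500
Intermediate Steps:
s(S) = 0
E(O) = 2*O² (E(O) = (2*O)*O = 2*O²)
W(u) = -7*u/4 (W(u) = -u*(6 + 1)/4 = -u*7/4 = -7*u/4)
r(Q) = 4 + Q
E(s(-2)) + r(6)*W(-1) = 2*0² + (4 + 6)*(-7/4*(-1)) = 2*0 + 10*(7/4) = 0 + 35/2 = 35/2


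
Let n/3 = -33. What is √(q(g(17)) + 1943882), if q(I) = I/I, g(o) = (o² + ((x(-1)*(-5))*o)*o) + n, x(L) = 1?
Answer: 3*√215987 ≈ 1394.2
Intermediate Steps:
n = -99 (n = 3*(-33) = -99)
g(o) = -99 - 4*o² (g(o) = (o² + ((1*(-5))*o)*o) - 99 = (o² + (-5*o)*o) - 99 = (o² - 5*o²) - 99 = -4*o² - 99 = -99 - 4*o²)
q(I) = 1
√(q(g(17)) + 1943882) = √(1 + 1943882) = √1943883 = 3*√215987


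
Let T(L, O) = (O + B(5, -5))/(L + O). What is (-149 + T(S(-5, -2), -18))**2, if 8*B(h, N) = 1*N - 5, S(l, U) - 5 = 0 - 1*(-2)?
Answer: 346921/16 ≈ 21683.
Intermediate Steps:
S(l, U) = 7 (S(l, U) = 5 + (0 - 1*(-2)) = 5 + (0 + 2) = 5 + 2 = 7)
B(h, N) = -5/8 + N/8 (B(h, N) = (1*N - 5)/8 = (N - 5)/8 = (-5 + N)/8 = -5/8 + N/8)
T(L, O) = (-5/4 + O)/(L + O) (T(L, O) = (O + (-5/8 + (1/8)*(-5)))/(L + O) = (O + (-5/8 - 5/8))/(L + O) = (O - 5/4)/(L + O) = (-5/4 + O)/(L + O))
(-149 + T(S(-5, -2), -18))**2 = (-149 + (-5/4 - 18)/(7 - 18))**2 = (-149 - 77/4/(-11))**2 = (-149 - 1/11*(-77/4))**2 = (-149 + 7/4)**2 = (-589/4)**2 = 346921/16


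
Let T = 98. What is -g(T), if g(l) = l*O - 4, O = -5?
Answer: 494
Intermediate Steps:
g(l) = -4 - 5*l (g(l) = l*(-5) - 4 = -5*l - 4 = -4 - 5*l)
-g(T) = -(-4 - 5*98) = -(-4 - 490) = -1*(-494) = 494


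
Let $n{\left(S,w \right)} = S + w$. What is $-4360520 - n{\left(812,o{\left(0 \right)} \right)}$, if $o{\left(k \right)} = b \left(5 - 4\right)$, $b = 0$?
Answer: $-4361332$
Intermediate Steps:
$o{\left(k \right)} = 0$ ($o{\left(k \right)} = 0 \left(5 - 4\right) = 0 \cdot 1 = 0$)
$-4360520 - n{\left(812,o{\left(0 \right)} \right)} = -4360520 - \left(812 + 0\right) = -4360520 - 812 = -4361332$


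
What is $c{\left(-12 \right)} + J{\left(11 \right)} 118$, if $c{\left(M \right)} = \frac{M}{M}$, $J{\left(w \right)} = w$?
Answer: $1299$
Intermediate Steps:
$c{\left(M \right)} = 1$
$c{\left(-12 \right)} + J{\left(11 \right)} 118 = 1 + 11 \cdot 118 = 1 + 1298 = 1299$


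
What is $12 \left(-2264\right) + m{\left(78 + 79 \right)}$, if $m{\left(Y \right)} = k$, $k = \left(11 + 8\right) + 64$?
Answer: $-27085$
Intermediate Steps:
$k = 83$ ($k = 19 + 64 = 83$)
$m{\left(Y \right)} = 83$
$12 \left(-2264\right) + m{\left(78 + 79 \right)} = 12 \left(-2264\right) + 83 = -27168 + 83 = -27085$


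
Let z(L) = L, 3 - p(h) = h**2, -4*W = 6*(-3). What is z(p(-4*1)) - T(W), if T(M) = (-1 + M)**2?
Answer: -101/4 ≈ -25.250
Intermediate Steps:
W = 9/2 (W = -3*(-3)/2 = -1/4*(-18) = 9/2 ≈ 4.5000)
p(h) = 3 - h**2
z(p(-4*1)) - T(W) = (3 - (-4*1)**2) - (-1 + 9/2)**2 = (3 - 1*(-4)**2) - (7/2)**2 = (3 - 1*16) - 1*49/4 = (3 - 16) - 49/4 = -13 - 49/4 = -101/4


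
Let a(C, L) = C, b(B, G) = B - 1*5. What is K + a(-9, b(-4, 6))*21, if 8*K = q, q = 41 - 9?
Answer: -185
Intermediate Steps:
b(B, G) = -5 + B (b(B, G) = B - 5 = -5 + B)
q = 32
K = 4 (K = (⅛)*32 = 4)
K + a(-9, b(-4, 6))*21 = 4 - 9*21 = 4 - 189 = -185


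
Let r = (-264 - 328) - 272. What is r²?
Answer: 746496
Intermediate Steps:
r = -864 (r = -592 - 272 = -864)
r² = (-864)² = 746496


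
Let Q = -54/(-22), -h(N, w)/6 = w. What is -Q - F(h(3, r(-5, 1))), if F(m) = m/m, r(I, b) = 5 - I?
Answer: -38/11 ≈ -3.4545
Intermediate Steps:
h(N, w) = -6*w
Q = 27/11 (Q = -54*(-1/22) = 27/11 ≈ 2.4545)
F(m) = 1
-Q - F(h(3, r(-5, 1))) = -1*27/11 - 1*1 = -27/11 - 1 = -38/11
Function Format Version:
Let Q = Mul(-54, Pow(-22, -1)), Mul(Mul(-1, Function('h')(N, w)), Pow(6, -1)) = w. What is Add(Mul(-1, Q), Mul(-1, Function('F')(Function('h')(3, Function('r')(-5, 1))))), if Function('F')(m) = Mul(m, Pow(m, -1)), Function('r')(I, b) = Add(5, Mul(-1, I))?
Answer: Rational(-38, 11) ≈ -3.4545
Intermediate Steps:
Function('h')(N, w) = Mul(-6, w)
Q = Rational(27, 11) (Q = Mul(-54, Rational(-1, 22)) = Rational(27, 11) ≈ 2.4545)
Function('F')(m) = 1
Add(Mul(-1, Q), Mul(-1, Function('F')(Function('h')(3, Function('r')(-5, 1))))) = Add(Mul(-1, Rational(27, 11)), Mul(-1, 1)) = Add(Rational(-27, 11), -1) = Rational(-38, 11)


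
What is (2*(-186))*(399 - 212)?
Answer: -69564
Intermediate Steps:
(2*(-186))*(399 - 212) = -372*187 = -69564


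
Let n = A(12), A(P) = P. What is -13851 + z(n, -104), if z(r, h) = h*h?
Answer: -3035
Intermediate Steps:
n = 12
z(r, h) = h²
-13851 + z(n, -104) = -13851 + (-104)² = -13851 + 10816 = -3035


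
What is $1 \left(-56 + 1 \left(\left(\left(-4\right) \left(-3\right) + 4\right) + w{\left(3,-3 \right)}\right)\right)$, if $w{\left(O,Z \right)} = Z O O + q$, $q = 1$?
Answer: $-66$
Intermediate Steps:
$w{\left(O,Z \right)} = 1 + Z O^{2}$ ($w{\left(O,Z \right)} = Z O O + 1 = O Z O + 1 = Z O^{2} + 1 = 1 + Z O^{2}$)
$1 \left(-56 + 1 \left(\left(\left(-4\right) \left(-3\right) + 4\right) + w{\left(3,-3 \right)}\right)\right) = 1 \left(-56 + 1 \left(\left(\left(-4\right) \left(-3\right) + 4\right) + \left(1 - 3 \cdot 3^{2}\right)\right)\right) = 1 \left(-56 + 1 \left(\left(12 + 4\right) + \left(1 - 27\right)\right)\right) = 1 \left(-56 + 1 \left(16 + \left(1 - 27\right)\right)\right) = 1 \left(-56 + 1 \left(16 - 26\right)\right) = 1 \left(-56 + 1 \left(-10\right)\right) = 1 \left(-56 - 10\right) = 1 \left(-66\right) = -66$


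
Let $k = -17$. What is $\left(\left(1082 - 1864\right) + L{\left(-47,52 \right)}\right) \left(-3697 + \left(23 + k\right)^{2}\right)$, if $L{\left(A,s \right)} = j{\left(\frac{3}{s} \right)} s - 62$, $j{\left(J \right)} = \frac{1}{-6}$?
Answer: $\frac{9364838}{3} \approx 3.1216 \cdot 10^{6}$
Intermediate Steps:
$j{\left(J \right)} = - \frac{1}{6}$
$L{\left(A,s \right)} = -62 - \frac{s}{6}$ ($L{\left(A,s \right)} = - \frac{s}{6} - 62 = -62 - \frac{s}{6}$)
$\left(\left(1082 - 1864\right) + L{\left(-47,52 \right)}\right) \left(-3697 + \left(23 + k\right)^{2}\right) = \left(\left(1082 - 1864\right) - \frac{212}{3}\right) \left(-3697 + \left(23 - 17\right)^{2}\right) = \left(-782 - \frac{212}{3}\right) \left(-3697 + 6^{2}\right) = \left(-782 - \frac{212}{3}\right) \left(-3697 + 36\right) = \left(- \frac{2558}{3}\right) \left(-3661\right) = \frac{9364838}{3}$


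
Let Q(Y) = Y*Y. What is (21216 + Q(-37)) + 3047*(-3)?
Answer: 13444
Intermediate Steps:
Q(Y) = Y²
(21216 + Q(-37)) + 3047*(-3) = (21216 + (-37)²) + 3047*(-3) = (21216 + 1369) - 9141 = 22585 - 9141 = 13444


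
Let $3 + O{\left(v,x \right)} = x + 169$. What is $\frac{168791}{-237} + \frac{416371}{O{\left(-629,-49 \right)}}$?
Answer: $\frac{26310460}{9243} \approx 2846.5$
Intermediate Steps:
$O{\left(v,x \right)} = 166 + x$ ($O{\left(v,x \right)} = -3 + \left(x + 169\right) = -3 + \left(169 + x\right) = 166 + x$)
$\frac{168791}{-237} + \frac{416371}{O{\left(-629,-49 \right)}} = \frac{168791}{-237} + \frac{416371}{166 - 49} = 168791 \left(- \frac{1}{237}\right) + \frac{416371}{117} = - \frac{168791}{237} + 416371 \cdot \frac{1}{117} = - \frac{168791}{237} + \frac{416371}{117} = \frac{26310460}{9243}$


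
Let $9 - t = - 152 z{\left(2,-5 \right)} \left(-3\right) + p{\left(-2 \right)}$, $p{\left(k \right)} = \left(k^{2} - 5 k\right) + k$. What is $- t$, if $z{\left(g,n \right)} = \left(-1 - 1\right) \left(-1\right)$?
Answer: $915$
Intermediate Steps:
$p{\left(k \right)} = k^{2} - 4 k$
$z{\left(g,n \right)} = 2$ ($z{\left(g,n \right)} = \left(-2\right) \left(-1\right) = 2$)
$t = -915$ ($t = 9 - \left(- 152 \cdot 2 \left(-3\right) - 2 \left(-4 - 2\right)\right) = 9 - \left(\left(-152\right) \left(-6\right) - -12\right) = 9 - \left(912 + 12\right) = 9 - 924 = -915$)
$- t = \left(-1\right) \left(-915\right) = 915$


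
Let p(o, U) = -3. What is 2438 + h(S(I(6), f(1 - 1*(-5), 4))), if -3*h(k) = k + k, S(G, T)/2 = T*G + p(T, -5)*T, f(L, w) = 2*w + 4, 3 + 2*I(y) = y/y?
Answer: 2502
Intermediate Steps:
I(y) = -1 (I(y) = -3/2 + (y/y)/2 = -3/2 + (1/2)*1 = -3/2 + 1/2 = -1)
f(L, w) = 4 + 2*w
S(G, T) = -6*T + 2*G*T (S(G, T) = 2*(T*G - 3*T) = 2*(G*T - 3*T) = 2*(-3*T + G*T) = -6*T + 2*G*T)
h(k) = -2*k/3 (h(k) = -(k + k)/3 = -2*k/3)
2438 + h(S(I(6), f(1 - 1*(-5), 4))) = 2438 - 4*(4 + 2*4)*(-3 - 1)/3 = 2438 - 4*(4 + 8)*(-4)/3 = 2438 - 4*12*(-4)/3 = 2438 - 2/3*(-96) = 2438 + 64 = 2502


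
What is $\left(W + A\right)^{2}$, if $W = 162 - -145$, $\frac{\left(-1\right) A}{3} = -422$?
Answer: $2474329$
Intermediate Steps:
$A = 1266$ ($A = \left(-3\right) \left(-422\right) = 1266$)
$W = 307$ ($W = 162 + 145 = 307$)
$\left(W + A\right)^{2} = \left(307 + 1266\right)^{2} = 1573^{2} = 2474329$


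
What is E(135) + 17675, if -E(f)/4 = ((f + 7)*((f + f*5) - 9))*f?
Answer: -61403005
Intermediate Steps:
E(f) = -4*f*(-9 + 6*f)*(7 + f) (E(f) = -4*(f + 7)*((f + f*5) - 9)*f = -4*(7 + f)*((f + 5*f) - 9)*f = -4*(7 + f)*(6*f - 9)*f = -4*(7 + f)*(-9 + 6*f)*f = -4*(-9 + 6*f)*(7 + f)*f = -4*f*(-9 + 6*f)*(7 + f))
E(135) + 17675 = 12*135*(21 - 11*135 - 2*135**2) + 17675 = 12*135*(21 - 1485 - 2*18225) + 17675 = 12*135*(21 - 1485 - 36450) + 17675 = 12*135*(-37914) + 17675 = -61420680 + 17675 = -61403005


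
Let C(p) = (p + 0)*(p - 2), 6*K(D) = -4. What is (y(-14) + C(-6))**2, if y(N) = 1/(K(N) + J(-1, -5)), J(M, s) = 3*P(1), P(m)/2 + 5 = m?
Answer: 12595401/5476 ≈ 2300.1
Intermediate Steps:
P(m) = -10 + 2*m
K(D) = -2/3 (K(D) = (1/6)*(-4) = -2/3)
J(M, s) = -24 (J(M, s) = 3*(-10 + 2*1) = 3*(-10 + 2) = 3*(-8) = -24)
C(p) = p*(-2 + p)
y(N) = -3/74 (y(N) = 1/(-2/3 - 24) = 1/(-74/3) = -3/74)
(y(-14) + C(-6))**2 = (-3/74 - 6*(-2 - 6))**2 = (-3/74 - 6*(-8))**2 = (-3/74 + 48)**2 = (3549/74)**2 = 12595401/5476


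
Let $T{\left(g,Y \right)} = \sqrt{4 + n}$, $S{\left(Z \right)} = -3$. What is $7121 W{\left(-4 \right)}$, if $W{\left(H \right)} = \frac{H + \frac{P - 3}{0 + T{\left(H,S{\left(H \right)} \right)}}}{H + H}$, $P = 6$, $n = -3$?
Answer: $\frac{7121}{8} \approx 890.13$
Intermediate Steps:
$T{\left(g,Y \right)} = 1$ ($T{\left(g,Y \right)} = \sqrt{4 - 3} = \sqrt{1} = 1$)
$W{\left(H \right)} = \frac{3 + H}{2 H}$ ($W{\left(H \right)} = \frac{H + \frac{6 - 3}{0 + 1}}{H + H} = \frac{H + \frac{3}{1}}{2 H} = \left(H + 3 \cdot 1\right) \frac{1}{2 H} = \left(H + 3\right) \frac{1}{2 H} = \left(3 + H\right) \frac{1}{2 H} = \frac{3 + H}{2 H}$)
$7121 W{\left(-4 \right)} = 7121 \frac{3 - 4}{2 \left(-4\right)} = 7121 \cdot \frac{1}{2} \left(- \frac{1}{4}\right) \left(-1\right) = 7121 \cdot \frac{1}{8} = \frac{7121}{8}$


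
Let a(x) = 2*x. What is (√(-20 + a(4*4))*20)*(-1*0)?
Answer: 0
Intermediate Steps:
(√(-20 + a(4*4))*20)*(-1*0) = (√(-20 + 2*(4*4))*20)*(-1*0) = (√(-20 + 2*16)*20)*0 = (√(-20 + 32)*20)*0 = (√12*20)*0 = ((2*√3)*20)*0 = (40*√3)*0 = 0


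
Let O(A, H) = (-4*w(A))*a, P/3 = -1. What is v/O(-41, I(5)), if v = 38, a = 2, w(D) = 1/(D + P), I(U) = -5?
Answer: 209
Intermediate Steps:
P = -3 (P = 3*(-1) = -3)
w(D) = 1/(-3 + D) (w(D) = 1/(D - 3) = 1/(-3 + D))
O(A, H) = -8/(-3 + A) (O(A, H) = -4/(-3 + A)*2 = -8/(-3 + A))
v/O(-41, I(5)) = 38/((-8/(-3 - 41))) = 38/((-8/(-44))) = 38/((-8*(-1/44))) = 38/(2/11) = 38*(11/2) = 209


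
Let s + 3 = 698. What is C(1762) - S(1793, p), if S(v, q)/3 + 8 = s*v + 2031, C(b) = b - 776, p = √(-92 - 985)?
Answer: -3743488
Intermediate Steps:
s = 695 (s = -3 + 698 = 695)
p = I*√1077 (p = √(-1077) = I*√1077 ≈ 32.818*I)
C(b) = -776 + b
S(v, q) = 6069 + 2085*v (S(v, q) = -24 + 3*(695*v + 2031) = -24 + 3*(2031 + 695*v) = -24 + (6093 + 2085*v) = 6069 + 2085*v)
C(1762) - S(1793, p) = (-776 + 1762) - (6069 + 2085*1793) = 986 - (6069 + 3738405) = 986 - 1*3744474 = 986 - 3744474 = -3743488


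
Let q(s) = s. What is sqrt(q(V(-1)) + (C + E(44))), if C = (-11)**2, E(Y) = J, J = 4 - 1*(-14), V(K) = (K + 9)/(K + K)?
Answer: 3*sqrt(15) ≈ 11.619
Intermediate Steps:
V(K) = (9 + K)/(2*K) (V(K) = (9 + K)/((2*K)) = (9 + K)*(1/(2*K)) = (9 + K)/(2*K))
J = 18 (J = 4 + 14 = 18)
E(Y) = 18
C = 121
sqrt(q(V(-1)) + (C + E(44))) = sqrt((1/2)*(9 - 1)/(-1) + (121 + 18)) = sqrt((1/2)*(-1)*8 + 139) = sqrt(-4 + 139) = sqrt(135) = 3*sqrt(15)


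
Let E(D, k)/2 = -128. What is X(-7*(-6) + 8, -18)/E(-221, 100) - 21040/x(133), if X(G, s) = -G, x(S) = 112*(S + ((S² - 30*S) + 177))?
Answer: 2283255/12552064 ≈ 0.18190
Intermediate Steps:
E(D, k) = -256 (E(D, k) = 2*(-128) = -256)
x(S) = 19824 - 3248*S + 112*S² (x(S) = 112*(S + (177 + S² - 30*S)) = 112*(177 + S² - 29*S) = 19824 - 3248*S + 112*S²)
X(-7*(-6) + 8, -18)/E(-221, 100) - 21040/x(133) = -(-7*(-6) + 8)/(-256) - 21040/(19824 - 3248*133 + 112*133²) = -(42 + 8)*(-1/256) - 21040/(19824 - 431984 + 112*17689) = -1*50*(-1/256) - 21040/(19824 - 431984 + 1981168) = -50*(-1/256) - 21040/1569008 = 25/128 - 21040*1/1569008 = 25/128 - 1315/98063 = 2283255/12552064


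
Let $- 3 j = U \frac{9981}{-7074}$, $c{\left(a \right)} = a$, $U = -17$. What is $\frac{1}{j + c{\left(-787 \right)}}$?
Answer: $- \frac{2358}{1874599} \approx -0.0012579$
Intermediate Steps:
$j = - \frac{18853}{2358}$ ($j = - \frac{\left(-17\right) \frac{9981}{-7074}}{3} = - \frac{\left(-17\right) 9981 \left(- \frac{1}{7074}\right)}{3} = - \frac{\left(-17\right) \left(- \frac{1109}{786}\right)}{3} = \left(- \frac{1}{3}\right) \frac{18853}{786} = - \frac{18853}{2358} \approx -7.9953$)
$\frac{1}{j + c{\left(-787 \right)}} = \frac{1}{- \frac{18853}{2358} - 787} = \frac{1}{- \frac{1874599}{2358}} = - \frac{2358}{1874599}$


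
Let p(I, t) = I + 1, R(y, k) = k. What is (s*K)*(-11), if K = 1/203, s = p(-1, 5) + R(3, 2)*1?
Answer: -22/203 ≈ -0.10837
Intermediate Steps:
p(I, t) = 1 + I
s = 2 (s = (1 - 1) + 2*1 = 0 + 2 = 2)
K = 1/203 ≈ 0.0049261
(s*K)*(-11) = (2*(1/203))*(-11) = (2/203)*(-11) = -22/203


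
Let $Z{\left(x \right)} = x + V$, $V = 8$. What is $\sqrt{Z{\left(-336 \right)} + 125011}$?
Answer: $\sqrt{124683} \approx 353.1$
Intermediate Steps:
$Z{\left(x \right)} = 8 + x$ ($Z{\left(x \right)} = x + 8 = 8 + x$)
$\sqrt{Z{\left(-336 \right)} + 125011} = \sqrt{\left(8 - 336\right) + 125011} = \sqrt{-328 + 125011} = \sqrt{124683}$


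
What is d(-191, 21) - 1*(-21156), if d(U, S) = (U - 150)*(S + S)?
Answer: 6834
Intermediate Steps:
d(U, S) = 2*S*(-150 + U) (d(U, S) = (-150 + U)*(2*S) = 2*S*(-150 + U))
d(-191, 21) - 1*(-21156) = 2*21*(-150 - 191) - 1*(-21156) = 2*21*(-341) + 21156 = -14322 + 21156 = 6834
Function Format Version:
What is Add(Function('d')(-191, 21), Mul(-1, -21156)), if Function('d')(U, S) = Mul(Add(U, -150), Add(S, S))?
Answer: 6834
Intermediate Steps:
Function('d')(U, S) = Mul(2, S, Add(-150, U)) (Function('d')(U, S) = Mul(Add(-150, U), Mul(2, S)) = Mul(2, S, Add(-150, U)))
Add(Function('d')(-191, 21), Mul(-1, -21156)) = Add(Mul(2, 21, Add(-150, -191)), Mul(-1, -21156)) = Add(Mul(2, 21, -341), 21156) = Add(-14322, 21156) = 6834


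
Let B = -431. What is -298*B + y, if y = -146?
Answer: 128292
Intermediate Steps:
-298*B + y = -298*(-431) - 146 = 128438 - 146 = 128292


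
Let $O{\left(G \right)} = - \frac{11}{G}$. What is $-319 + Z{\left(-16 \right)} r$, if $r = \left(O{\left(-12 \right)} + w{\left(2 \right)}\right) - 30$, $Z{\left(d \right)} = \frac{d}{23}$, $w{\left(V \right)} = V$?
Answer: $- \frac{20711}{69} \approx -300.16$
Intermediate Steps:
$Z{\left(d \right)} = \frac{d}{23}$ ($Z{\left(d \right)} = d \frac{1}{23} = \frac{d}{23}$)
$r = - \frac{325}{12}$ ($r = \left(- \frac{11}{-12} + 2\right) - 30 = \left(\left(-11\right) \left(- \frac{1}{12}\right) + 2\right) - 30 = \left(\frac{11}{12} + 2\right) - 30 = \frac{35}{12} - 30 = - \frac{325}{12} \approx -27.083$)
$-319 + Z{\left(-16 \right)} r = -319 + \frac{1}{23} \left(-16\right) \left(- \frac{325}{12}\right) = -319 - - \frac{1300}{69} = -319 + \frac{1300}{69} = - \frac{20711}{69}$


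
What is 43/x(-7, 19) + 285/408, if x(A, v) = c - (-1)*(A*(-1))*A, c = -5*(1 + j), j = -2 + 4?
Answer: 29/1088 ≈ 0.026654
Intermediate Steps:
j = 2
c = -15 (c = -5*(1 + 2) = -5*3 = -15)
x(A, v) = -15 - A**2 (x(A, v) = -15 - (-1)*(A*(-1))*A = -15 - (-1)*(-A)*A = -15 - (-1)*(-A**2) = -15 - A**2)
43/x(-7, 19) + 285/408 = 43/(-15 - 1*(-7)**2) + 285/408 = 43/(-15 - 1*49) + 285*(1/408) = 43/(-15 - 49) + 95/136 = 43/(-64) + 95/136 = 43*(-1/64) + 95/136 = -43/64 + 95/136 = 29/1088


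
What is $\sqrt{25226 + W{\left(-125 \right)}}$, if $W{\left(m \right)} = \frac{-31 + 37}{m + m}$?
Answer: $\frac{\sqrt{15766235}}{25} \approx 158.83$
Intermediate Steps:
$W{\left(m \right)} = \frac{3}{m}$ ($W{\left(m \right)} = \frac{6}{2 m} = 6 \frac{1}{2 m} = \frac{3}{m}$)
$\sqrt{25226 + W{\left(-125 \right)}} = \sqrt{25226 + \frac{3}{-125}} = \sqrt{25226 + 3 \left(- \frac{1}{125}\right)} = \sqrt{25226 - \frac{3}{125}} = \sqrt{\frac{3153247}{125}} = \frac{\sqrt{15766235}}{25}$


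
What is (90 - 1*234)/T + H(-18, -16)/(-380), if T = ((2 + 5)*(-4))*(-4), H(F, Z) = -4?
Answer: -848/665 ≈ -1.2752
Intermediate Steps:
T = 112 (T = (7*(-4))*(-4) = -28*(-4) = 112)
(90 - 1*234)/T + H(-18, -16)/(-380) = (90 - 1*234)/112 - 4/(-380) = (90 - 234)*(1/112) - 4*(-1/380) = -144*1/112 + 1/95 = -9/7 + 1/95 = -848/665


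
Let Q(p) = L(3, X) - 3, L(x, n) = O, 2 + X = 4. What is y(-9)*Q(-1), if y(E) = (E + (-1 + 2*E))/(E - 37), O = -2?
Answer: -70/23 ≈ -3.0435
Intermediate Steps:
X = 2 (X = -2 + 4 = 2)
y(E) = (-1 + 3*E)/(-37 + E)
L(x, n) = -2
Q(p) = -5 (Q(p) = -2 - 3 = -5)
y(-9)*Q(-1) = ((-1 + 3*(-9))/(-37 - 9))*(-5) = ((-1 - 27)/(-46))*(-5) = -1/46*(-28)*(-5) = (14/23)*(-5) = -70/23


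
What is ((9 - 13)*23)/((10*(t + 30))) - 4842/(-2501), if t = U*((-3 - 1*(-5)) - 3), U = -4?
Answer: 354047/212585 ≈ 1.6654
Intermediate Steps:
t = 4 (t = -4*((-3 - 1*(-5)) - 3) = -4*((-3 + 5) - 3) = -4*(2 - 3) = -4*(-1) = 4)
((9 - 13)*23)/((10*(t + 30))) - 4842/(-2501) = ((9 - 13)*23)/((10*(4 + 30))) - 4842/(-2501) = (-4*23)/((10*34)) - 4842*(-1/2501) = -92/340 + 4842/2501 = -92*1/340 + 4842/2501 = -23/85 + 4842/2501 = 354047/212585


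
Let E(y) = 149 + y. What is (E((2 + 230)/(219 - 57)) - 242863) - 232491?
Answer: -38491489/81 ≈ -4.7520e+5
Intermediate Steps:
(E((2 + 230)/(219 - 57)) - 242863) - 232491 = ((149 + (2 + 230)/(219 - 57)) - 242863) - 232491 = ((149 + 232/162) - 242863) - 232491 = ((149 + 232*(1/162)) - 242863) - 232491 = ((149 + 116/81) - 242863) - 232491 = (12185/81 - 242863) - 232491 = -19659718/81 - 232491 = -38491489/81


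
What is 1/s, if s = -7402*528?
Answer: -1/3908256 ≈ -2.5587e-7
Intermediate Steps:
s = -3908256
1/s = 1/(-3908256) = -1/3908256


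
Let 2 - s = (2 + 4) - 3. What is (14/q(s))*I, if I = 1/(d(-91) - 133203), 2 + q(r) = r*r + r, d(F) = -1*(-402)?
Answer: 7/132801 ≈ 5.2710e-5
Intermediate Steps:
d(F) = 402
s = -1 (s = 2 - ((2 + 4) - 3) = 2 - (6 - 3) = 2 - 1*3 = 2 - 3 = -1)
q(r) = -2 + r + r² (q(r) = -2 + (r*r + r) = -2 + (r² + r) = -2 + (r + r²) = -2 + r + r²)
I = -1/132801 (I = 1/(402 - 133203) = 1/(-132801) = -1/132801 ≈ -7.5301e-6)
(14/q(s))*I = (14/(-2 - 1 + (-1)²))*(-1/132801) = (14/(-2 - 1 + 1))*(-1/132801) = (14/(-2))*(-1/132801) = (14*(-½))*(-1/132801) = -7*(-1/132801) = 7/132801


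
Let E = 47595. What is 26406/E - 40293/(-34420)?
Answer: 188442657/109214660 ≈ 1.7254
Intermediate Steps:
26406/E - 40293/(-34420) = 26406/47595 - 40293/(-34420) = 26406*(1/47595) - 40293*(-1/34420) = 8802/15865 + 40293/34420 = 188442657/109214660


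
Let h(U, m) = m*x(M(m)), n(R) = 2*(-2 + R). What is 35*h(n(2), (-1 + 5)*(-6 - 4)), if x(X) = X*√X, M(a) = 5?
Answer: -7000*√5 ≈ -15652.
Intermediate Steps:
n(R) = -4 + 2*R
x(X) = X^(3/2)
h(U, m) = 5*m*√5 (h(U, m) = m*5^(3/2) = m*(5*√5) = 5*m*√5)
35*h(n(2), (-1 + 5)*(-6 - 4)) = 35*(5*((-1 + 5)*(-6 - 4))*√5) = 35*(5*(4*(-10))*√5) = 35*(5*(-40)*√5) = 35*(-200*√5) = -7000*√5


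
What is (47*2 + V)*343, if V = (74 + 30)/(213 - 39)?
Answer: 2822890/87 ≈ 32447.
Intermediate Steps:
V = 52/87 (V = 104/174 = 104*(1/174) = 52/87 ≈ 0.59770)
(47*2 + V)*343 = (47*2 + 52/87)*343 = (94 + 52/87)*343 = (8230/87)*343 = 2822890/87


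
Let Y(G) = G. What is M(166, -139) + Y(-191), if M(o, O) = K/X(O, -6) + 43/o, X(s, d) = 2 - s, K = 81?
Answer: -1483679/7802 ≈ -190.17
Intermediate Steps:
M(o, O) = 43/o + 81/(2 - O) (M(o, O) = 81/(2 - O) + 43/o = 43/o + 81/(2 - O))
M(166, -139) + Y(-191) = (-81/(-2 - 139) + 43/166) - 191 = (-81/(-141) + 43*(1/166)) - 191 = (-81*(-1/141) + 43/166) - 191 = (27/47 + 43/166) - 191 = 6503/7802 - 191 = -1483679/7802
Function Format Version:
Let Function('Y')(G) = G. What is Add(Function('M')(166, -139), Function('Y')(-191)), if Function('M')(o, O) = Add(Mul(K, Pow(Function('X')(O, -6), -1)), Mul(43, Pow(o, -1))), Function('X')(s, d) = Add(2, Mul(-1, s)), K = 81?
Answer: Rational(-1483679, 7802) ≈ -190.17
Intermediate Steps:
Function('M')(o, O) = Add(Mul(43, Pow(o, -1)), Mul(81, Pow(Add(2, Mul(-1, O)), -1))) (Function('M')(o, O) = Add(Mul(81, Pow(Add(2, Mul(-1, O)), -1)), Mul(43, Pow(o, -1))) = Add(Mul(43, Pow(o, -1)), Mul(81, Pow(Add(2, Mul(-1, O)), -1))))
Add(Function('M')(166, -139), Function('Y')(-191)) = Add(Add(Mul(-81, Pow(Add(-2, -139), -1)), Mul(43, Pow(166, -1))), -191) = Add(Add(Mul(-81, Pow(-141, -1)), Mul(43, Rational(1, 166))), -191) = Add(Add(Mul(-81, Rational(-1, 141)), Rational(43, 166)), -191) = Add(Add(Rational(27, 47), Rational(43, 166)), -191) = Add(Rational(6503, 7802), -191) = Rational(-1483679, 7802)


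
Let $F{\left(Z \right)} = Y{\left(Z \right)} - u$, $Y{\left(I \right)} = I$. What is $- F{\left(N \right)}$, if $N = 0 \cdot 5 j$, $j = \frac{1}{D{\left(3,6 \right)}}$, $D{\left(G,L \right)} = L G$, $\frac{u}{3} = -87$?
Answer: $-261$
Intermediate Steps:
$u = -261$ ($u = 3 \left(-87\right) = -261$)
$D{\left(G,L \right)} = G L$
$j = \frac{1}{18}$ ($j = \frac{1}{3 \cdot 6} = \frac{1}{18} \approx 0.055556$)
$N = 0$ ($N = 0 \cdot 5 \cdot \frac{1}{18} = 0 \cdot \frac{1}{18} = 0$)
$F{\left(Z \right)} = 261 + Z$ ($F{\left(Z \right)} = Z - -261 = Z + 261 = 261 + Z$)
$- F{\left(N \right)} = - (261 + 0) = \left(-1\right) 261 = -261$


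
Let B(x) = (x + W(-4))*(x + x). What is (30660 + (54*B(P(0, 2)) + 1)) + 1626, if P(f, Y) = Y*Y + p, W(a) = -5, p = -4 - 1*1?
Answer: 32935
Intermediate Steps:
p = -5 (p = -4 - 1 = -5)
P(f, Y) = -5 + Y² (P(f, Y) = Y*Y - 5 = Y² - 5 = -5 + Y²)
B(x) = 2*x*(-5 + x) (B(x) = (x - 5)*(x + x) = (-5 + x)*(2*x) = 2*x*(-5 + x))
(30660 + (54*B(P(0, 2)) + 1)) + 1626 = (30660 + (54*(2*(-5 + 2²)*(-5 + (-5 + 2²))) + 1)) + 1626 = (30660 + (54*(2*(-5 + 4)*(-5 + (-5 + 4))) + 1)) + 1626 = (30660 + (54*(2*(-1)*(-5 - 1)) + 1)) + 1626 = (30660 + (54*(2*(-1)*(-6)) + 1)) + 1626 = (30660 + (54*12 + 1)) + 1626 = (30660 + (648 + 1)) + 1626 = (30660 + 649) + 1626 = 31309 + 1626 = 32935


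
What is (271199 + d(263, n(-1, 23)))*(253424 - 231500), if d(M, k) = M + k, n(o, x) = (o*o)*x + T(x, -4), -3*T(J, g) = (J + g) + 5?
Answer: 5951861748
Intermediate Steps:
T(J, g) = -5/3 - J/3 - g/3 (T(J, g) = -((J + g) + 5)/3 = -(5 + J + g)/3 = -5/3 - J/3 - g/3)
n(o, x) = -⅓ - x/3 + x*o² (n(o, x) = (o*o)*x + (-5/3 - x/3 - ⅓*(-4)) = o²*x + (-5/3 - x/3 + 4/3) = x*o² + (-⅓ - x/3) = -⅓ - x/3 + x*o²)
(271199 + d(263, n(-1, 23)))*(253424 - 231500) = (271199 + (263 + (-⅓ - ⅓*23 + 23*(-1)²)))*(253424 - 231500) = (271199 + (263 + (-⅓ - 23/3 + 23*1)))*21924 = (271199 + (263 + (-⅓ - 23/3 + 23)))*21924 = (271199 + (263 + 15))*21924 = (271199 + 278)*21924 = 271477*21924 = 5951861748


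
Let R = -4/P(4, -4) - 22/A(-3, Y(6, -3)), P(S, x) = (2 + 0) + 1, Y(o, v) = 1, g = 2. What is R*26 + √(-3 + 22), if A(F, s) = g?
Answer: -962/3 + √19 ≈ -316.31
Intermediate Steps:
A(F, s) = 2
P(S, x) = 3 (P(S, x) = 2 + 1 = 3)
R = -37/3 (R = -4/3 - 22/2 = -4*⅓ - 22*½ = -4/3 - 11 = -37/3 ≈ -12.333)
R*26 + √(-3 + 22) = -37/3*26 + √(-3 + 22) = -962/3 + √19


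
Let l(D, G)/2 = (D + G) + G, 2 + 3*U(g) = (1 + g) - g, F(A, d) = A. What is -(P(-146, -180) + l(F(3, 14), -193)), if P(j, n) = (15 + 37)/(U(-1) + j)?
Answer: 336430/439 ≈ 766.36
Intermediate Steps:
U(g) = -1/3 (U(g) = -2/3 + ((1 + g) - g)/3 = -2/3 + (1/3)*1 = -2/3 + 1/3 = -1/3)
P(j, n) = 52/(-1/3 + j) (P(j, n) = (15 + 37)/(-1/3 + j) = 52/(-1/3 + j))
l(D, G) = 2*D + 4*G (l(D, G) = 2*((D + G) + G) = 2*(D + 2*G) = 2*D + 4*G)
-(P(-146, -180) + l(F(3, 14), -193)) = -(156/(-1 + 3*(-146)) + (2*3 + 4*(-193))) = -(156/(-1 - 438) + (6 - 772)) = -(156/(-439) - 766) = -(156*(-1/439) - 766) = -(-156/439 - 766) = -1*(-336430/439) = 336430/439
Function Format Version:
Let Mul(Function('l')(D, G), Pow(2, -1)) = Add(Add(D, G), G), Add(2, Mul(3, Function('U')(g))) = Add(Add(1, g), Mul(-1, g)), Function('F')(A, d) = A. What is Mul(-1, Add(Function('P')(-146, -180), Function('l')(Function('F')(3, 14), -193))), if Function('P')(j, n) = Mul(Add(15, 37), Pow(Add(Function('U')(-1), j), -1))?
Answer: Rational(336430, 439) ≈ 766.36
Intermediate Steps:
Function('U')(g) = Rational(-1, 3) (Function('U')(g) = Add(Rational(-2, 3), Mul(Rational(1, 3), Add(Add(1, g), Mul(-1, g)))) = Add(Rational(-2, 3), Mul(Rational(1, 3), 1)) = Add(Rational(-2, 3), Rational(1, 3)) = Rational(-1, 3))
Function('P')(j, n) = Mul(52, Pow(Add(Rational(-1, 3), j), -1)) (Function('P')(j, n) = Mul(Add(15, 37), Pow(Add(Rational(-1, 3), j), -1)) = Mul(52, Pow(Add(Rational(-1, 3), j), -1)))
Function('l')(D, G) = Add(Mul(2, D), Mul(4, G)) (Function('l')(D, G) = Mul(2, Add(Add(D, G), G)) = Mul(2, Add(D, Mul(2, G))) = Add(Mul(2, D), Mul(4, G)))
Mul(-1, Add(Function('P')(-146, -180), Function('l')(Function('F')(3, 14), -193))) = Mul(-1, Add(Mul(156, Pow(Add(-1, Mul(3, -146)), -1)), Add(Mul(2, 3), Mul(4, -193)))) = Mul(-1, Add(Mul(156, Pow(Add(-1, -438), -1)), Add(6, -772))) = Mul(-1, Add(Mul(156, Pow(-439, -1)), -766)) = Mul(-1, Add(Mul(156, Rational(-1, 439)), -766)) = Mul(-1, Add(Rational(-156, 439), -766)) = Mul(-1, Rational(-336430, 439)) = Rational(336430, 439)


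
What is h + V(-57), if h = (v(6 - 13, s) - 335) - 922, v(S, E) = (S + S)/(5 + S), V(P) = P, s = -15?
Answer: -1307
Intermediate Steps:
v(S, E) = 2*S/(5 + S) (v(S, E) = (2*S)/(5 + S) = 2*S/(5 + S))
h = -1250 (h = (2*(6 - 13)/(5 + (6 - 13)) - 335) - 922 = (2*(-7)/(5 - 7) - 335) - 922 = (2*(-7)/(-2) - 335) - 922 = (2*(-7)*(-½) - 335) - 922 = (7 - 335) - 922 = -328 - 922 = -1250)
h + V(-57) = -1250 - 57 = -1307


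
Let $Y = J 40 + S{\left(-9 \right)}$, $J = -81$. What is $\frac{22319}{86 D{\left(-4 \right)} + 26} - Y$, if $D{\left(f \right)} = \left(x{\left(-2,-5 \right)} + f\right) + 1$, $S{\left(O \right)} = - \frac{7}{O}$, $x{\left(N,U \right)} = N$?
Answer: $\frac{11576941}{3636} \approx 3184.0$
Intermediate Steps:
$D{\left(f \right)} = -1 + f$ ($D{\left(f \right)} = \left(-2 + f\right) + 1 = -1 + f$)
$Y = - \frac{29153}{9}$ ($Y = \left(-81\right) 40 - \frac{7}{-9} = -3240 - - \frac{7}{9} = -3240 + \frac{7}{9} = - \frac{29153}{9} \approx -3239.2$)
$\frac{22319}{86 D{\left(-4 \right)} + 26} - Y = \frac{22319}{86 \left(-1 - 4\right) + 26} - - \frac{29153}{9} = \frac{22319}{86 \left(-5\right) + 26} + \frac{29153}{9} = \frac{22319}{-430 + 26} + \frac{29153}{9} = \frac{22319}{-404} + \frac{29153}{9} = 22319 \left(- \frac{1}{404}\right) + \frac{29153}{9} = - \frac{22319}{404} + \frac{29153}{9} = \frac{11576941}{3636}$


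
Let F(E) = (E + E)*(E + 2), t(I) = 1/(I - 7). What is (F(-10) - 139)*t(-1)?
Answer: -21/8 ≈ -2.6250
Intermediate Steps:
t(I) = 1/(-7 + I)
F(E) = 2*E*(2 + E) (F(E) = (2*E)*(2 + E) = 2*E*(2 + E))
(F(-10) - 139)*t(-1) = (2*(-10)*(2 - 10) - 139)/(-7 - 1) = (2*(-10)*(-8) - 139)/(-8) = (160 - 139)*(-⅛) = 21*(-⅛) = -21/8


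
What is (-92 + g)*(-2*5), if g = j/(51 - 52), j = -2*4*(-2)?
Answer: 1080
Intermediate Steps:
j = 16 (j = -8*(-2) = 16)
g = -16 (g = 16/(51 - 52) = 16/(-1) = 16*(-1) = -16)
(-92 + g)*(-2*5) = (-92 - 16)*(-2*5) = -108*(-10) = 1080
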